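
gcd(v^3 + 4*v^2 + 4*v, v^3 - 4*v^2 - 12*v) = v^2 + 2*v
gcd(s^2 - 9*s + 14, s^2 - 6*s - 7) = s - 7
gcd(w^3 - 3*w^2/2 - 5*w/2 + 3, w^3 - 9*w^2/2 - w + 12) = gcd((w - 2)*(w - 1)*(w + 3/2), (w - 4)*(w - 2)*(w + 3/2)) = w^2 - w/2 - 3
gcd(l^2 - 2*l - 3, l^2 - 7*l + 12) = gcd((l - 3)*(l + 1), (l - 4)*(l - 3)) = l - 3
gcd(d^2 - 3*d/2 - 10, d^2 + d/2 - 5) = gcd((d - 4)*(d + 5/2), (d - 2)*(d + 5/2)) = d + 5/2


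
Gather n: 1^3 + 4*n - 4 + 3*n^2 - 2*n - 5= 3*n^2 + 2*n - 8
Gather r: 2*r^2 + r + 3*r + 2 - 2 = 2*r^2 + 4*r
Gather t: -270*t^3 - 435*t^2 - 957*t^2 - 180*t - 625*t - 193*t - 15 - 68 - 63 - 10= -270*t^3 - 1392*t^2 - 998*t - 156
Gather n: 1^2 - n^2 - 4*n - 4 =-n^2 - 4*n - 3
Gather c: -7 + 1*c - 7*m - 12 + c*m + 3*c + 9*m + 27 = c*(m + 4) + 2*m + 8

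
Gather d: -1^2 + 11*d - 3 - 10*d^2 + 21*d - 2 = -10*d^2 + 32*d - 6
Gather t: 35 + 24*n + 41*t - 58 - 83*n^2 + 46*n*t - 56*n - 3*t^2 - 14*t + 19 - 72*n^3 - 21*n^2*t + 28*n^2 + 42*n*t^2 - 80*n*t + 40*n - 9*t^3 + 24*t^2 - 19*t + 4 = -72*n^3 - 55*n^2 + 8*n - 9*t^3 + t^2*(42*n + 21) + t*(-21*n^2 - 34*n + 8)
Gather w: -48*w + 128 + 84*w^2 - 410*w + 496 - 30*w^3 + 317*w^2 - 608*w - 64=-30*w^3 + 401*w^2 - 1066*w + 560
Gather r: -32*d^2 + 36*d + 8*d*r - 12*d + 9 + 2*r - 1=-32*d^2 + 24*d + r*(8*d + 2) + 8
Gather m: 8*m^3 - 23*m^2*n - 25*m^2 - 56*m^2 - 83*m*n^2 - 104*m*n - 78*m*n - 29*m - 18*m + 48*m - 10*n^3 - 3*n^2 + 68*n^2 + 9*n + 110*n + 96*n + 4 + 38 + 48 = 8*m^3 + m^2*(-23*n - 81) + m*(-83*n^2 - 182*n + 1) - 10*n^3 + 65*n^2 + 215*n + 90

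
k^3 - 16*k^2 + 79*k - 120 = (k - 8)*(k - 5)*(k - 3)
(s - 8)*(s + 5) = s^2 - 3*s - 40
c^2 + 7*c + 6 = (c + 1)*(c + 6)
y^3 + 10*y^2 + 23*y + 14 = (y + 1)*(y + 2)*(y + 7)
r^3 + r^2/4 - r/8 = r*(r - 1/4)*(r + 1/2)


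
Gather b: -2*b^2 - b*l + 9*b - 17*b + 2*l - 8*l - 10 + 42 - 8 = -2*b^2 + b*(-l - 8) - 6*l + 24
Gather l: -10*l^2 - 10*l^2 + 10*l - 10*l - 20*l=-20*l^2 - 20*l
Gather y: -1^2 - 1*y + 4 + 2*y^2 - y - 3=2*y^2 - 2*y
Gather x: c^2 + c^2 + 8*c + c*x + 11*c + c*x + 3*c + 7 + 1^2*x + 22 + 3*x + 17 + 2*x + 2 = 2*c^2 + 22*c + x*(2*c + 6) + 48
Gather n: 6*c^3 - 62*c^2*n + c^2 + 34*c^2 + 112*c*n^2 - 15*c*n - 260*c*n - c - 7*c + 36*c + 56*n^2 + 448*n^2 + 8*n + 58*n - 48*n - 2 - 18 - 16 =6*c^3 + 35*c^2 + 28*c + n^2*(112*c + 504) + n*(-62*c^2 - 275*c + 18) - 36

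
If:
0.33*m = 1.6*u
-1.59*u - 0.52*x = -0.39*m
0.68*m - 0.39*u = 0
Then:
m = 0.00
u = 0.00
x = 0.00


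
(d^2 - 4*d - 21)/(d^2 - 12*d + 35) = (d + 3)/(d - 5)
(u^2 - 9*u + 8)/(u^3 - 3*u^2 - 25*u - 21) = (-u^2 + 9*u - 8)/(-u^3 + 3*u^2 + 25*u + 21)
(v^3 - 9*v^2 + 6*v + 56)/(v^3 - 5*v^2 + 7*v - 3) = (v^3 - 9*v^2 + 6*v + 56)/(v^3 - 5*v^2 + 7*v - 3)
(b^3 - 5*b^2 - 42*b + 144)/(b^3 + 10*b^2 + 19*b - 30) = (b^2 - 11*b + 24)/(b^2 + 4*b - 5)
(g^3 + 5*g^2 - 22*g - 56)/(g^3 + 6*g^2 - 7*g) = (g^2 - 2*g - 8)/(g*(g - 1))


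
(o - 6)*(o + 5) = o^2 - o - 30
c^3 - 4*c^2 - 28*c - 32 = (c - 8)*(c + 2)^2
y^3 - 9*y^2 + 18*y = y*(y - 6)*(y - 3)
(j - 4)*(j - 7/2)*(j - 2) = j^3 - 19*j^2/2 + 29*j - 28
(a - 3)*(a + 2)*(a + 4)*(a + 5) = a^4 + 8*a^3 + 5*a^2 - 74*a - 120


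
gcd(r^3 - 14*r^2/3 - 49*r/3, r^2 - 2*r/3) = r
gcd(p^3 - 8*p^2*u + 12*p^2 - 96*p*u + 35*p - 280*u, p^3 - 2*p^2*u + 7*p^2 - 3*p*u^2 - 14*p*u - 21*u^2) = p + 7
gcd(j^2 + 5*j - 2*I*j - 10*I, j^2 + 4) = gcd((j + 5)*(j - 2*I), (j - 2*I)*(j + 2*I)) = j - 2*I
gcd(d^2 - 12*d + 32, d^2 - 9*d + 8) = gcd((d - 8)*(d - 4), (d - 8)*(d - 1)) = d - 8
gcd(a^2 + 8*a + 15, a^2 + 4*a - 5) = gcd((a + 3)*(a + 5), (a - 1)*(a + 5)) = a + 5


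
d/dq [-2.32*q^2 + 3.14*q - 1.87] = 3.14 - 4.64*q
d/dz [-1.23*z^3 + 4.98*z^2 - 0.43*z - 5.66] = -3.69*z^2 + 9.96*z - 0.43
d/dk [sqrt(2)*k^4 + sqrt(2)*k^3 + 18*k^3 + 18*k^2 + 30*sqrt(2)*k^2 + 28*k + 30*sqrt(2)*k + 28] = 4*sqrt(2)*k^3 + 3*sqrt(2)*k^2 + 54*k^2 + 36*k + 60*sqrt(2)*k + 28 + 30*sqrt(2)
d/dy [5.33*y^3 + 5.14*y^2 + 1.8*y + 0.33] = 15.99*y^2 + 10.28*y + 1.8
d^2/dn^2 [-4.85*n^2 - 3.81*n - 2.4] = -9.70000000000000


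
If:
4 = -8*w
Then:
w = -1/2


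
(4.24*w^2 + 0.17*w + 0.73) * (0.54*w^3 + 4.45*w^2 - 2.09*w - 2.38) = 2.2896*w^5 + 18.9598*w^4 - 7.7109*w^3 - 7.198*w^2 - 1.9303*w - 1.7374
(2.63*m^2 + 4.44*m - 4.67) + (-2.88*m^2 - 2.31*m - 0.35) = -0.25*m^2 + 2.13*m - 5.02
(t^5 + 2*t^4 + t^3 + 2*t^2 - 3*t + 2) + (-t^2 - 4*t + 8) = t^5 + 2*t^4 + t^3 + t^2 - 7*t + 10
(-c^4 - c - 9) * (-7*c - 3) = 7*c^5 + 3*c^4 + 7*c^2 + 66*c + 27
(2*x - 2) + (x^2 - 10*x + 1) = x^2 - 8*x - 1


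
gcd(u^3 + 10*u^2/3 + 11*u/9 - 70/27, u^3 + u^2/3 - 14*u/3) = u + 7/3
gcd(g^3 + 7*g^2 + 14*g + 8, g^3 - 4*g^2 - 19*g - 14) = g^2 + 3*g + 2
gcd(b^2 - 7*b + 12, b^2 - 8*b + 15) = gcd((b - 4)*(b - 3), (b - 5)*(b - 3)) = b - 3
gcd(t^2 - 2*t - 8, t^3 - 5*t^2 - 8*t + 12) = t + 2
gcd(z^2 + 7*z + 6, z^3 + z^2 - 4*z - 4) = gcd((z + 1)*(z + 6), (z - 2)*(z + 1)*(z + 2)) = z + 1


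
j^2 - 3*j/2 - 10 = (j - 4)*(j + 5/2)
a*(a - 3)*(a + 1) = a^3 - 2*a^2 - 3*a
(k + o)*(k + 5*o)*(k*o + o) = k^3*o + 6*k^2*o^2 + k^2*o + 5*k*o^3 + 6*k*o^2 + 5*o^3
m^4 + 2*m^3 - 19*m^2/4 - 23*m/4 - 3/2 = (m - 2)*(m + 1/2)^2*(m + 3)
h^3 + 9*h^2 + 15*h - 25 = (h - 1)*(h + 5)^2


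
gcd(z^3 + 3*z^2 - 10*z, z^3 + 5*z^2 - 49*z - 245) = z + 5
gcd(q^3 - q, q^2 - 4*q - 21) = 1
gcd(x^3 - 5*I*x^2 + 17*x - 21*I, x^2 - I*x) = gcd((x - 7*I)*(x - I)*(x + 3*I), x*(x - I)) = x - I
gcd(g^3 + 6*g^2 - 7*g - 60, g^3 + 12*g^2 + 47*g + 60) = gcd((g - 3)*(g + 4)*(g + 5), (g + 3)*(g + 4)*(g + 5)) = g^2 + 9*g + 20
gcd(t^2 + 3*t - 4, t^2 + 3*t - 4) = t^2 + 3*t - 4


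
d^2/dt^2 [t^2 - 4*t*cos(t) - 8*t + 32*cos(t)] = 4*t*cos(t) + 8*sin(t) - 32*cos(t) + 2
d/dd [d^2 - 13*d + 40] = 2*d - 13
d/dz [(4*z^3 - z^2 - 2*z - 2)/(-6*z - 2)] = (-24*z^3 - 9*z^2 + 2*z - 4)/(2*(9*z^2 + 6*z + 1))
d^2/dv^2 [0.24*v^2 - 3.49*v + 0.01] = 0.480000000000000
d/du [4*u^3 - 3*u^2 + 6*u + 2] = 12*u^2 - 6*u + 6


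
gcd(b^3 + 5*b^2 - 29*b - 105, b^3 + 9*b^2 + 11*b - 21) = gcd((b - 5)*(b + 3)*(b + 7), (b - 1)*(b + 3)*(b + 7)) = b^2 + 10*b + 21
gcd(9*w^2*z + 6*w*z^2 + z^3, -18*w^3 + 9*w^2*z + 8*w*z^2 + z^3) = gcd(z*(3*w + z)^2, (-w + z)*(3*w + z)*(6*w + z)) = 3*w + z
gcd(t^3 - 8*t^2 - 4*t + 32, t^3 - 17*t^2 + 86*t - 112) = t^2 - 10*t + 16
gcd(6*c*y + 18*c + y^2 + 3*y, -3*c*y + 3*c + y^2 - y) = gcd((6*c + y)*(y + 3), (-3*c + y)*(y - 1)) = 1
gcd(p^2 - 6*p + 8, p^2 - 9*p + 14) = p - 2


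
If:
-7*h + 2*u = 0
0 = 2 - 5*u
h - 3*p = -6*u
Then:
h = 4/35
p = 88/105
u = 2/5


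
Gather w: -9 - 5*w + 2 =-5*w - 7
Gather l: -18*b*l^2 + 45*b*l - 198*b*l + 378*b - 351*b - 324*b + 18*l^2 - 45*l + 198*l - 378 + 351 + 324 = -297*b + l^2*(18 - 18*b) + l*(153 - 153*b) + 297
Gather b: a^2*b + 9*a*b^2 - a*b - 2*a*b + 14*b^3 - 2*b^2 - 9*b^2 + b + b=14*b^3 + b^2*(9*a - 11) + b*(a^2 - 3*a + 2)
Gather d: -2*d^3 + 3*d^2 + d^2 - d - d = -2*d^3 + 4*d^2 - 2*d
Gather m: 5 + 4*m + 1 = 4*m + 6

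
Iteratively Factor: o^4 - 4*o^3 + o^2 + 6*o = (o - 3)*(o^3 - o^2 - 2*o) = (o - 3)*(o - 2)*(o^2 + o) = o*(o - 3)*(o - 2)*(o + 1)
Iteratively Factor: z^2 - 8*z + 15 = (z - 5)*(z - 3)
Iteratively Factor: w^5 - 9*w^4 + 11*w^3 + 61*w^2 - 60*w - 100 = (w - 5)*(w^4 - 4*w^3 - 9*w^2 + 16*w + 20) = (w - 5)*(w - 2)*(w^3 - 2*w^2 - 13*w - 10) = (w - 5)*(w - 2)*(w + 1)*(w^2 - 3*w - 10) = (w - 5)^2*(w - 2)*(w + 1)*(w + 2)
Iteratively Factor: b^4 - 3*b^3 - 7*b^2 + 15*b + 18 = (b + 2)*(b^3 - 5*b^2 + 3*b + 9) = (b - 3)*(b + 2)*(b^2 - 2*b - 3) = (b - 3)^2*(b + 2)*(b + 1)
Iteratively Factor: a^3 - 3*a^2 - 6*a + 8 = (a - 4)*(a^2 + a - 2) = (a - 4)*(a + 2)*(a - 1)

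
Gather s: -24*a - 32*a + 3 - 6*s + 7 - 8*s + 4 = -56*a - 14*s + 14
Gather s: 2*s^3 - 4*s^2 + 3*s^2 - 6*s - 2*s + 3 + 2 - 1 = 2*s^3 - s^2 - 8*s + 4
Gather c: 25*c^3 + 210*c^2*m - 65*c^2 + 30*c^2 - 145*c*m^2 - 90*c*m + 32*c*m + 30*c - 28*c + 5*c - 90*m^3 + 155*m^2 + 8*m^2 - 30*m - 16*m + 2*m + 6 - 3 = 25*c^3 + c^2*(210*m - 35) + c*(-145*m^2 - 58*m + 7) - 90*m^3 + 163*m^2 - 44*m + 3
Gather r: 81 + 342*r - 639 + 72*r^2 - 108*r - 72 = 72*r^2 + 234*r - 630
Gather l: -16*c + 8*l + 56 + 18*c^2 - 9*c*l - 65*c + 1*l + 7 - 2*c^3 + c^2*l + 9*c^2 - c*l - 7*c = -2*c^3 + 27*c^2 - 88*c + l*(c^2 - 10*c + 9) + 63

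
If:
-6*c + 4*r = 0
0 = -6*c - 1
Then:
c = -1/6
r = -1/4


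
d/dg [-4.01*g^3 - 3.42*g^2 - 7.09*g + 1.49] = -12.03*g^2 - 6.84*g - 7.09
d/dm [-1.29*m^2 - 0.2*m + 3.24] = -2.58*m - 0.2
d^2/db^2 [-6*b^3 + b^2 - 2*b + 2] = 2 - 36*b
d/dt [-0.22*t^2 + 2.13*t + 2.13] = 2.13 - 0.44*t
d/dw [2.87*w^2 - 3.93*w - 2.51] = 5.74*w - 3.93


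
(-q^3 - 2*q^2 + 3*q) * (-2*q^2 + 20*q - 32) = 2*q^5 - 16*q^4 - 14*q^3 + 124*q^2 - 96*q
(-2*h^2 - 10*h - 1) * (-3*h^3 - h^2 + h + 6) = 6*h^5 + 32*h^4 + 11*h^3 - 21*h^2 - 61*h - 6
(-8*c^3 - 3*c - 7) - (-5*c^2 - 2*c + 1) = -8*c^3 + 5*c^2 - c - 8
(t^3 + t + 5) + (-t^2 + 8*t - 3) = t^3 - t^2 + 9*t + 2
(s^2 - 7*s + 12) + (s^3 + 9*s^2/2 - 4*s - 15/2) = s^3 + 11*s^2/2 - 11*s + 9/2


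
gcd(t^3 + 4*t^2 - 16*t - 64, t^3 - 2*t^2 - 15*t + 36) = t + 4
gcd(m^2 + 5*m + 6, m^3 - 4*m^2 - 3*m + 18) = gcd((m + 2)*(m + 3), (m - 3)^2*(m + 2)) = m + 2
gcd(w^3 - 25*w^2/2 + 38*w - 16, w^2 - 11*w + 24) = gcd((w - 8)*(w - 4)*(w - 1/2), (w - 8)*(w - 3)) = w - 8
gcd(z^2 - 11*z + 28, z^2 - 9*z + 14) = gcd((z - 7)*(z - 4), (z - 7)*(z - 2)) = z - 7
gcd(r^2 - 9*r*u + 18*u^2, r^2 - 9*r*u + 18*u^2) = r^2 - 9*r*u + 18*u^2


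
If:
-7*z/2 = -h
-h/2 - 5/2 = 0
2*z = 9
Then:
No Solution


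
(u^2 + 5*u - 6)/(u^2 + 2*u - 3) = (u + 6)/(u + 3)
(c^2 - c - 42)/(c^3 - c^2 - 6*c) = (-c^2 + c + 42)/(c*(-c^2 + c + 6))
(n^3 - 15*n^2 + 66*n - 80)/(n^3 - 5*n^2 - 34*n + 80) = (n - 5)/(n + 5)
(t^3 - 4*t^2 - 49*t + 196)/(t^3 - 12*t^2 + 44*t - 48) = (t^2 - 49)/(t^2 - 8*t + 12)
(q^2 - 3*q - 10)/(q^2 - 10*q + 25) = (q + 2)/(q - 5)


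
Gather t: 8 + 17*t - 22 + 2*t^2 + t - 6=2*t^2 + 18*t - 20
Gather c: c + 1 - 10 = c - 9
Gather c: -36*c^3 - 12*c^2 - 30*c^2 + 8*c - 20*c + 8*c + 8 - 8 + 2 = -36*c^3 - 42*c^2 - 4*c + 2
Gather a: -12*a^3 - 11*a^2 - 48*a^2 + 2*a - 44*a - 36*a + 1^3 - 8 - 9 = -12*a^3 - 59*a^2 - 78*a - 16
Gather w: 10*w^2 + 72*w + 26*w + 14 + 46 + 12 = 10*w^2 + 98*w + 72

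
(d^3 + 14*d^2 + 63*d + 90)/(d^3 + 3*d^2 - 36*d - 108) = (d + 5)/(d - 6)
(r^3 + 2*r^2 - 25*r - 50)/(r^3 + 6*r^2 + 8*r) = (r^2 - 25)/(r*(r + 4))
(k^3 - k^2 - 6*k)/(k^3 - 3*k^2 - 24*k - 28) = k*(k - 3)/(k^2 - 5*k - 14)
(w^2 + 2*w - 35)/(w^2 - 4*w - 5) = (w + 7)/(w + 1)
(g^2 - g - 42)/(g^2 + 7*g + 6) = (g - 7)/(g + 1)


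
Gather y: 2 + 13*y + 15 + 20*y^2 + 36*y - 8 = 20*y^2 + 49*y + 9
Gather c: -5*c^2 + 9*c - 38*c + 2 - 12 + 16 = -5*c^2 - 29*c + 6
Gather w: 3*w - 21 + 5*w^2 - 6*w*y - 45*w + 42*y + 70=5*w^2 + w*(-6*y - 42) + 42*y + 49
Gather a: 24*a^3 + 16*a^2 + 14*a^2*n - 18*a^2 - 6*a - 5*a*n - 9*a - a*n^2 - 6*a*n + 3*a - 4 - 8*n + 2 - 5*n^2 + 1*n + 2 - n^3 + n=24*a^3 + a^2*(14*n - 2) + a*(-n^2 - 11*n - 12) - n^3 - 5*n^2 - 6*n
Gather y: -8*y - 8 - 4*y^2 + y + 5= -4*y^2 - 7*y - 3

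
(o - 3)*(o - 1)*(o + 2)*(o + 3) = o^4 + o^3 - 11*o^2 - 9*o + 18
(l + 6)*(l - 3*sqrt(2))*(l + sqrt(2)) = l^3 - 2*sqrt(2)*l^2 + 6*l^2 - 12*sqrt(2)*l - 6*l - 36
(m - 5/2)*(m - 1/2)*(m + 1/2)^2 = m^4 - 2*m^3 - 3*m^2/2 + m/2 + 5/16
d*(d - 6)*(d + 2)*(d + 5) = d^4 + d^3 - 32*d^2 - 60*d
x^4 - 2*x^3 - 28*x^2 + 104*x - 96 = (x - 4)*(x - 2)^2*(x + 6)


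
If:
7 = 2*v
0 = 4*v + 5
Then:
No Solution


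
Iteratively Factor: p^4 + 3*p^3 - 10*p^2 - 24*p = (p + 2)*(p^3 + p^2 - 12*p) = (p + 2)*(p + 4)*(p^2 - 3*p) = (p - 3)*(p + 2)*(p + 4)*(p)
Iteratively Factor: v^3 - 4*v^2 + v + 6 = (v + 1)*(v^2 - 5*v + 6) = (v - 3)*(v + 1)*(v - 2)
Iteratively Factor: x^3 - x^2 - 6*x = (x + 2)*(x^2 - 3*x) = (x - 3)*(x + 2)*(x)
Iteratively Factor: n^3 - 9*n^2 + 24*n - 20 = (n - 5)*(n^2 - 4*n + 4) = (n - 5)*(n - 2)*(n - 2)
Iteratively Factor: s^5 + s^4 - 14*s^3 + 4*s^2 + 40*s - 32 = (s - 1)*(s^4 + 2*s^3 - 12*s^2 - 8*s + 32) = (s - 2)*(s - 1)*(s^3 + 4*s^2 - 4*s - 16) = (s - 2)^2*(s - 1)*(s^2 + 6*s + 8) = (s - 2)^2*(s - 1)*(s + 4)*(s + 2)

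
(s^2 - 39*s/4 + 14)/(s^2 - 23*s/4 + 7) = (s - 8)/(s - 4)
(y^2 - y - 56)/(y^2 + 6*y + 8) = (y^2 - y - 56)/(y^2 + 6*y + 8)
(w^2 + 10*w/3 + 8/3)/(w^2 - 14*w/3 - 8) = (w + 2)/(w - 6)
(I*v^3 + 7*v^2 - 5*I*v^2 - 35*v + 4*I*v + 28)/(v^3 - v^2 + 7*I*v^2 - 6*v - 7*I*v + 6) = (I*v^2 + v*(7 - 4*I) - 28)/(v^2 + 7*I*v - 6)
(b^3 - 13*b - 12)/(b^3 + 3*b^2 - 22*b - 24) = (b + 3)/(b + 6)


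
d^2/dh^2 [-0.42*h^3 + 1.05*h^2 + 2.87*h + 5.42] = 2.1 - 2.52*h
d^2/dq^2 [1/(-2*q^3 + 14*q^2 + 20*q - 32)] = ((3*q - 7)*(q^3 - 7*q^2 - 10*q + 16) - (-3*q^2 + 14*q + 10)^2)/(q^3 - 7*q^2 - 10*q + 16)^3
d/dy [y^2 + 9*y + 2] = 2*y + 9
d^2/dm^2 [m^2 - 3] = 2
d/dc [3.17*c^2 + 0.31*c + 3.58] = 6.34*c + 0.31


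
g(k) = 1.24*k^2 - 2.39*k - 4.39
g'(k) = 2.48*k - 2.39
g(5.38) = 18.64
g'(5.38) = 10.95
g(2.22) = -3.58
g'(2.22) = 3.12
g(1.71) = -4.85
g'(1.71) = 1.85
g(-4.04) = 25.50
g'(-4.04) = -12.41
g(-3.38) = 17.85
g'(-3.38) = -10.77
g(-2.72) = 11.28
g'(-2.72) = -9.14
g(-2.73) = 11.38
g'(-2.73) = -9.16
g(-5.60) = 47.88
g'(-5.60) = -16.28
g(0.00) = -4.39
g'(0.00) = -2.39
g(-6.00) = 54.59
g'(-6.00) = -17.27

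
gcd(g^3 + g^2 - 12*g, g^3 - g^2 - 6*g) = g^2 - 3*g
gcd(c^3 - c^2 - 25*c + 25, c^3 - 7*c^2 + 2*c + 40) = c - 5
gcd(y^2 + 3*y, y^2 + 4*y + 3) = y + 3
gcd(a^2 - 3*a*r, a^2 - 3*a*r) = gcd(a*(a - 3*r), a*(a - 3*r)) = -a^2 + 3*a*r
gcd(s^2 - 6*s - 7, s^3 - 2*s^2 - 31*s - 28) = s^2 - 6*s - 7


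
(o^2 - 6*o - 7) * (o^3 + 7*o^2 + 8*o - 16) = o^5 + o^4 - 41*o^3 - 113*o^2 + 40*o + 112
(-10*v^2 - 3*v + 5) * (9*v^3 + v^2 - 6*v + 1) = -90*v^5 - 37*v^4 + 102*v^3 + 13*v^2 - 33*v + 5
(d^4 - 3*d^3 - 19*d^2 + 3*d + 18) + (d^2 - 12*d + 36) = d^4 - 3*d^3 - 18*d^2 - 9*d + 54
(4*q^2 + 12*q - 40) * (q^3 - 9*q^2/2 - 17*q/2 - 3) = 4*q^5 - 6*q^4 - 128*q^3 + 66*q^2 + 304*q + 120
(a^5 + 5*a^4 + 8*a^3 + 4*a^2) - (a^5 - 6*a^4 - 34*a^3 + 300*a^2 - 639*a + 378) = 11*a^4 + 42*a^3 - 296*a^2 + 639*a - 378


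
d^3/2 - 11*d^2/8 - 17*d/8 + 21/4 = (d/2 + 1)*(d - 3)*(d - 7/4)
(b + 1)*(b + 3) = b^2 + 4*b + 3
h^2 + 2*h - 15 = (h - 3)*(h + 5)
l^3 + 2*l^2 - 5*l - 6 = (l - 2)*(l + 1)*(l + 3)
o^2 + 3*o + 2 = (o + 1)*(o + 2)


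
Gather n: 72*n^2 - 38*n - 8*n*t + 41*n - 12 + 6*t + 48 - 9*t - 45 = 72*n^2 + n*(3 - 8*t) - 3*t - 9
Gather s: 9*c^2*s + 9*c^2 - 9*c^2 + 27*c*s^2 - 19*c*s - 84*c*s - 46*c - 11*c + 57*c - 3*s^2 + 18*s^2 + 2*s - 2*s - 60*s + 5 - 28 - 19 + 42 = s^2*(27*c + 15) + s*(9*c^2 - 103*c - 60)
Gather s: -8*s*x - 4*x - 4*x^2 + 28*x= -8*s*x - 4*x^2 + 24*x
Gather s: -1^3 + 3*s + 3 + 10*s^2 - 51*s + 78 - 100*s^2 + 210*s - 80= -90*s^2 + 162*s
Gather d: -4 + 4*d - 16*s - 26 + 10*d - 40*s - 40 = 14*d - 56*s - 70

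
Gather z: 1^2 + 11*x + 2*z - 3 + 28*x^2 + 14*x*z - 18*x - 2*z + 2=28*x^2 + 14*x*z - 7*x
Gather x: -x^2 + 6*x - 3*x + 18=-x^2 + 3*x + 18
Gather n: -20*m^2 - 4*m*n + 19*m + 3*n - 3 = -20*m^2 + 19*m + n*(3 - 4*m) - 3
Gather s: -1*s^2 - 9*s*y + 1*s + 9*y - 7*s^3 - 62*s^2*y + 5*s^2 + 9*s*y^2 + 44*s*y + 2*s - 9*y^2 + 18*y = -7*s^3 + s^2*(4 - 62*y) + s*(9*y^2 + 35*y + 3) - 9*y^2 + 27*y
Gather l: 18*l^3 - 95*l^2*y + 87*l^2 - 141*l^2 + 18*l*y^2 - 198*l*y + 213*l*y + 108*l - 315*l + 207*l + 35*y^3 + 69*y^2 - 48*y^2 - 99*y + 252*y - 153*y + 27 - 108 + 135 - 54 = 18*l^3 + l^2*(-95*y - 54) + l*(18*y^2 + 15*y) + 35*y^3 + 21*y^2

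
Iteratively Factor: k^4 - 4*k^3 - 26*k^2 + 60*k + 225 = (k - 5)*(k^3 + k^2 - 21*k - 45) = (k - 5)^2*(k^2 + 6*k + 9) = (k - 5)^2*(k + 3)*(k + 3)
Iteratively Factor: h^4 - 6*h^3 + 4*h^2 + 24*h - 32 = (h + 2)*(h^3 - 8*h^2 + 20*h - 16) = (h - 2)*(h + 2)*(h^2 - 6*h + 8) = (h - 2)^2*(h + 2)*(h - 4)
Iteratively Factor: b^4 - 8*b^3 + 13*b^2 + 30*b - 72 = (b - 4)*(b^3 - 4*b^2 - 3*b + 18) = (b - 4)*(b - 3)*(b^2 - b - 6) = (b - 4)*(b - 3)*(b + 2)*(b - 3)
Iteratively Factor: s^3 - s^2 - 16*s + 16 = (s - 1)*(s^2 - 16) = (s - 1)*(s + 4)*(s - 4)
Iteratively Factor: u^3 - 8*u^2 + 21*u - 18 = (u - 3)*(u^2 - 5*u + 6) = (u - 3)^2*(u - 2)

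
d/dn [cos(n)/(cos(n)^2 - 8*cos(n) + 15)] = (cos(n)^2 - 15)*sin(n)/((cos(n) - 5)^2*(cos(n) - 3)^2)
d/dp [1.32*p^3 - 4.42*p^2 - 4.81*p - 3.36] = 3.96*p^2 - 8.84*p - 4.81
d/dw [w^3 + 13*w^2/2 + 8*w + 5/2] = 3*w^2 + 13*w + 8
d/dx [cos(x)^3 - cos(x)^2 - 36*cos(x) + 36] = (-3*cos(x)^2 + 2*cos(x) + 36)*sin(x)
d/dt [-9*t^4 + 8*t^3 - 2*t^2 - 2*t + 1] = -36*t^3 + 24*t^2 - 4*t - 2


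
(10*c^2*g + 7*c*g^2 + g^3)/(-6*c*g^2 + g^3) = (-10*c^2 - 7*c*g - g^2)/(g*(6*c - g))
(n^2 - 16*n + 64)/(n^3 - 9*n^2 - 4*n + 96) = (n - 8)/(n^2 - n - 12)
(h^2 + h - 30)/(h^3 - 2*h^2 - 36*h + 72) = (h - 5)/(h^2 - 8*h + 12)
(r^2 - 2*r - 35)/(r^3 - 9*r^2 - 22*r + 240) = (r - 7)/(r^2 - 14*r + 48)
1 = 1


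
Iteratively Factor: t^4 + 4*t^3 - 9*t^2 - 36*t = (t - 3)*(t^3 + 7*t^2 + 12*t) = (t - 3)*(t + 3)*(t^2 + 4*t) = (t - 3)*(t + 3)*(t + 4)*(t)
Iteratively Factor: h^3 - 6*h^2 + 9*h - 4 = (h - 1)*(h^2 - 5*h + 4) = (h - 1)^2*(h - 4)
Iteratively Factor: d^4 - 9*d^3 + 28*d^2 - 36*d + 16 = (d - 2)*(d^3 - 7*d^2 + 14*d - 8) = (d - 2)*(d - 1)*(d^2 - 6*d + 8) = (d - 4)*(d - 2)*(d - 1)*(d - 2)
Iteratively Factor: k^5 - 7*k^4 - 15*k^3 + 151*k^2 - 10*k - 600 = (k + 2)*(k^4 - 9*k^3 + 3*k^2 + 145*k - 300) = (k + 2)*(k + 4)*(k^3 - 13*k^2 + 55*k - 75) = (k - 5)*(k + 2)*(k + 4)*(k^2 - 8*k + 15) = (k - 5)*(k - 3)*(k + 2)*(k + 4)*(k - 5)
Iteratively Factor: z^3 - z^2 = (z)*(z^2 - z) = z*(z - 1)*(z)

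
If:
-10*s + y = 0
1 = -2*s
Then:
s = -1/2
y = -5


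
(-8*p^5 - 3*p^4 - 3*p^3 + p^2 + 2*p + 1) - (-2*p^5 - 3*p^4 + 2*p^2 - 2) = -6*p^5 - 3*p^3 - p^2 + 2*p + 3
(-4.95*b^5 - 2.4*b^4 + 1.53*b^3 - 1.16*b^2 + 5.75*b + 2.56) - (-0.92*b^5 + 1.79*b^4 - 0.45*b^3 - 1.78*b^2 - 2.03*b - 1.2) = -4.03*b^5 - 4.19*b^4 + 1.98*b^3 + 0.62*b^2 + 7.78*b + 3.76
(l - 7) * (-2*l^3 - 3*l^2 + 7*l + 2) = -2*l^4 + 11*l^3 + 28*l^2 - 47*l - 14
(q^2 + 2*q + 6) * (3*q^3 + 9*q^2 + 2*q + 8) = 3*q^5 + 15*q^4 + 38*q^3 + 66*q^2 + 28*q + 48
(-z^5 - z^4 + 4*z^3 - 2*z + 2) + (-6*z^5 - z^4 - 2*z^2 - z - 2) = -7*z^5 - 2*z^4 + 4*z^3 - 2*z^2 - 3*z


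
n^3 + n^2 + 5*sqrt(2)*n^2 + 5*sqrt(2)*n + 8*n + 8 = (n + 1)*(n + sqrt(2))*(n + 4*sqrt(2))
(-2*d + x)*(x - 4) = -2*d*x + 8*d + x^2 - 4*x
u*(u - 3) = u^2 - 3*u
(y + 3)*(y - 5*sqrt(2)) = y^2 - 5*sqrt(2)*y + 3*y - 15*sqrt(2)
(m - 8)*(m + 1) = m^2 - 7*m - 8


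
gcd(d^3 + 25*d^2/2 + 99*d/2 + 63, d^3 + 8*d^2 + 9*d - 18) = d^2 + 9*d + 18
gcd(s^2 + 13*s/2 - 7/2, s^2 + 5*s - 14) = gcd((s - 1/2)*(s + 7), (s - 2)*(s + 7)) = s + 7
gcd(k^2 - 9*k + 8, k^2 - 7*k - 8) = k - 8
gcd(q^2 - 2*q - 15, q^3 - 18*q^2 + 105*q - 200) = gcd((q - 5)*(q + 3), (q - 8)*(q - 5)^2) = q - 5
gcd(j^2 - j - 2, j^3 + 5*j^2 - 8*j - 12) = j^2 - j - 2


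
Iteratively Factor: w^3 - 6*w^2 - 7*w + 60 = (w + 3)*(w^2 - 9*w + 20) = (w - 5)*(w + 3)*(w - 4)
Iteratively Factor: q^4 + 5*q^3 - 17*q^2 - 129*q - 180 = (q + 3)*(q^3 + 2*q^2 - 23*q - 60) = (q + 3)^2*(q^2 - q - 20) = (q - 5)*(q + 3)^2*(q + 4)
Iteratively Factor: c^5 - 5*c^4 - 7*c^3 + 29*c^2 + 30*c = (c - 5)*(c^4 - 7*c^2 - 6*c) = (c - 5)*(c - 3)*(c^3 + 3*c^2 + 2*c) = (c - 5)*(c - 3)*(c + 2)*(c^2 + c) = (c - 5)*(c - 3)*(c + 1)*(c + 2)*(c)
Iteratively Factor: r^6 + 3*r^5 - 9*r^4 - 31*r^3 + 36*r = (r)*(r^5 + 3*r^4 - 9*r^3 - 31*r^2 + 36) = r*(r - 3)*(r^4 + 6*r^3 + 9*r^2 - 4*r - 12) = r*(r - 3)*(r + 3)*(r^3 + 3*r^2 - 4) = r*(r - 3)*(r - 1)*(r + 3)*(r^2 + 4*r + 4) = r*(r - 3)*(r - 1)*(r + 2)*(r + 3)*(r + 2)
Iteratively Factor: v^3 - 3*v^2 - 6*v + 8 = (v - 4)*(v^2 + v - 2) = (v - 4)*(v - 1)*(v + 2)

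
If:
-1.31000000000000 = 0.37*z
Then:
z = -3.54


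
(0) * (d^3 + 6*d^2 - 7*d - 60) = 0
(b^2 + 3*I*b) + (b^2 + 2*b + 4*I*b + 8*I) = 2*b^2 + 2*b + 7*I*b + 8*I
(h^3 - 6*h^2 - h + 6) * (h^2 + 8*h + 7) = h^5 + 2*h^4 - 42*h^3 - 44*h^2 + 41*h + 42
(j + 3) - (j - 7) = 10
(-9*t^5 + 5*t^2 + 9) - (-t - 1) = -9*t^5 + 5*t^2 + t + 10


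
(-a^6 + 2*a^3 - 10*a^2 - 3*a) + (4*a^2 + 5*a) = -a^6 + 2*a^3 - 6*a^2 + 2*a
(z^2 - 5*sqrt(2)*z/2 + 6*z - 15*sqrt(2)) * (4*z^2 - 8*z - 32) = 4*z^4 - 10*sqrt(2)*z^3 + 16*z^3 - 80*z^2 - 40*sqrt(2)*z^2 - 192*z + 200*sqrt(2)*z + 480*sqrt(2)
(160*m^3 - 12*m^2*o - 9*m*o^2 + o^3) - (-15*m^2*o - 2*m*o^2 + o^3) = 160*m^3 + 3*m^2*o - 7*m*o^2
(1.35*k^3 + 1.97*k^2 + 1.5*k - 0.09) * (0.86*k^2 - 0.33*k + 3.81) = 1.161*k^5 + 1.2487*k^4 + 5.7834*k^3 + 6.9333*k^2 + 5.7447*k - 0.3429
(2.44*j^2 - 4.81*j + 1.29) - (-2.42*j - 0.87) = 2.44*j^2 - 2.39*j + 2.16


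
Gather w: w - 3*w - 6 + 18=12 - 2*w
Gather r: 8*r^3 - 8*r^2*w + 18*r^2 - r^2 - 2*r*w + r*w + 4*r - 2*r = 8*r^3 + r^2*(17 - 8*w) + r*(2 - w)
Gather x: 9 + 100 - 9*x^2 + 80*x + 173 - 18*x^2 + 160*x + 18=-27*x^2 + 240*x + 300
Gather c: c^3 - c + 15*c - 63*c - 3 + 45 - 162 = c^3 - 49*c - 120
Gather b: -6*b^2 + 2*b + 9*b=-6*b^2 + 11*b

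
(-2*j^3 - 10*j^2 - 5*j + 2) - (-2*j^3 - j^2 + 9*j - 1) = -9*j^2 - 14*j + 3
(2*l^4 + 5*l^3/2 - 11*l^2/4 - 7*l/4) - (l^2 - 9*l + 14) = 2*l^4 + 5*l^3/2 - 15*l^2/4 + 29*l/4 - 14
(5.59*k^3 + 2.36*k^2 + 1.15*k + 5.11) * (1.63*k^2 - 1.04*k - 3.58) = 9.1117*k^5 - 1.9668*k^4 - 20.5921*k^3 - 1.3155*k^2 - 9.4314*k - 18.2938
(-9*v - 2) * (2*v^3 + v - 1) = -18*v^4 - 4*v^3 - 9*v^2 + 7*v + 2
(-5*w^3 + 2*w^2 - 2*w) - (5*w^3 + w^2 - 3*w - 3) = -10*w^3 + w^2 + w + 3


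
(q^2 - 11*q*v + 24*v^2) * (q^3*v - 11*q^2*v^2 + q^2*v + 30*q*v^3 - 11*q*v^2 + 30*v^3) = q^5*v - 22*q^4*v^2 + q^4*v + 175*q^3*v^3 - 22*q^3*v^2 - 594*q^2*v^4 + 175*q^2*v^3 + 720*q*v^5 - 594*q*v^4 + 720*v^5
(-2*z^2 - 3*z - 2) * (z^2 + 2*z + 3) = -2*z^4 - 7*z^3 - 14*z^2 - 13*z - 6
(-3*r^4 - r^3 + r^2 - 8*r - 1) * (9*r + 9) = -27*r^5 - 36*r^4 - 63*r^2 - 81*r - 9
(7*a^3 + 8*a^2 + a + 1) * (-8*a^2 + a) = -56*a^5 - 57*a^4 - 7*a^2 + a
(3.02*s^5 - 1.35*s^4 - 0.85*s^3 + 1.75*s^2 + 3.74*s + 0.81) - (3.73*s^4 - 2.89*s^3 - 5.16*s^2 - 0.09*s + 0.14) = 3.02*s^5 - 5.08*s^4 + 2.04*s^3 + 6.91*s^2 + 3.83*s + 0.67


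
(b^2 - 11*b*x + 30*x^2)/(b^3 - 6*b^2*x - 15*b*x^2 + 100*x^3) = (-b + 6*x)/(-b^2 + b*x + 20*x^2)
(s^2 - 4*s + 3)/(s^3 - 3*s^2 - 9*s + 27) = (s - 1)/(s^2 - 9)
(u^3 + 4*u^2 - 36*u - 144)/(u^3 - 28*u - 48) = (u + 6)/(u + 2)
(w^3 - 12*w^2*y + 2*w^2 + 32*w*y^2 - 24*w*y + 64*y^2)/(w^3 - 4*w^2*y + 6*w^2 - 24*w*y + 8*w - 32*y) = (w - 8*y)/(w + 4)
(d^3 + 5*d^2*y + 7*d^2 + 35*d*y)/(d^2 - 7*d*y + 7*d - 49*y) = d*(-d - 5*y)/(-d + 7*y)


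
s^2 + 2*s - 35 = (s - 5)*(s + 7)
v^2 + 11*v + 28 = (v + 4)*(v + 7)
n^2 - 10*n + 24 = (n - 6)*(n - 4)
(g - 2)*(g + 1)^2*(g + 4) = g^4 + 4*g^3 - 3*g^2 - 14*g - 8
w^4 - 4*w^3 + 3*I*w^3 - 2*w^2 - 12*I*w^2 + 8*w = w*(w - 4)*(w + I)*(w + 2*I)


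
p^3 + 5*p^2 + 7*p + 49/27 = (p + 1/3)*(p + 7/3)^2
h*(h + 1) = h^2 + h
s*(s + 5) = s^2 + 5*s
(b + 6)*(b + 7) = b^2 + 13*b + 42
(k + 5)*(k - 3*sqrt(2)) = k^2 - 3*sqrt(2)*k + 5*k - 15*sqrt(2)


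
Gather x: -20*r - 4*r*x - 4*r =-4*r*x - 24*r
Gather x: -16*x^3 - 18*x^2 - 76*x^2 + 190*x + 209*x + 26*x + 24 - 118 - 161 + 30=-16*x^3 - 94*x^2 + 425*x - 225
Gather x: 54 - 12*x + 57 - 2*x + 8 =119 - 14*x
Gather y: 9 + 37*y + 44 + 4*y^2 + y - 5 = 4*y^2 + 38*y + 48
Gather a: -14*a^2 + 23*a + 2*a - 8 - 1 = -14*a^2 + 25*a - 9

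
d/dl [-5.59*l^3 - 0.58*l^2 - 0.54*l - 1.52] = -16.77*l^2 - 1.16*l - 0.54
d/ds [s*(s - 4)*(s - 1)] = 3*s^2 - 10*s + 4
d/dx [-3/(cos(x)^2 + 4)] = -12*sin(2*x)/(cos(2*x) + 9)^2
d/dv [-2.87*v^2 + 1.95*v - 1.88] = 1.95 - 5.74*v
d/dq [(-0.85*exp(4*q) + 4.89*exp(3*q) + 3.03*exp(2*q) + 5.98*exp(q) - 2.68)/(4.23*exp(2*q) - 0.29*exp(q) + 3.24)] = (-7.191*exp(5*q) + 21.4242*exp(4*q) - 13.8522*exp(3*q) + 21.3567*exp(2*q) + 42.3072*exp(q) + 18.598)*exp(q)/(17.8929*exp(4*q) - 2.4534*exp(3*q) + 27.4945*exp(2*q) - 1.8792*exp(q) + 10.4976)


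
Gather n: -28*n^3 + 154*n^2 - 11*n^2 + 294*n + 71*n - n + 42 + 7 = -28*n^3 + 143*n^2 + 364*n + 49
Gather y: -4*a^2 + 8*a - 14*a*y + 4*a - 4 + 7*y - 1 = -4*a^2 + 12*a + y*(7 - 14*a) - 5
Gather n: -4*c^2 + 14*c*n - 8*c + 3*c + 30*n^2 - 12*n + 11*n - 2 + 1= -4*c^2 - 5*c + 30*n^2 + n*(14*c - 1) - 1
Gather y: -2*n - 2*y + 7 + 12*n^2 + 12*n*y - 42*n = 12*n^2 - 44*n + y*(12*n - 2) + 7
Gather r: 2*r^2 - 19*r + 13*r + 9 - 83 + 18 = 2*r^2 - 6*r - 56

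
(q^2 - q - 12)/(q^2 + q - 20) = (q + 3)/(q + 5)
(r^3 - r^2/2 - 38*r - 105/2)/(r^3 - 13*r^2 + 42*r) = (2*r^2 + 13*r + 15)/(2*r*(r - 6))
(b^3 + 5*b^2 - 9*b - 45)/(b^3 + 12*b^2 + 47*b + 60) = (b - 3)/(b + 4)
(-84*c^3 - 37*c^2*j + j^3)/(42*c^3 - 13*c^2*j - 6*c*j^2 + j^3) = (-4*c - j)/(2*c - j)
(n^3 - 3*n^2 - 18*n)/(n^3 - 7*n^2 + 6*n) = (n + 3)/(n - 1)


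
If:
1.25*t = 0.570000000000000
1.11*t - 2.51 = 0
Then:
No Solution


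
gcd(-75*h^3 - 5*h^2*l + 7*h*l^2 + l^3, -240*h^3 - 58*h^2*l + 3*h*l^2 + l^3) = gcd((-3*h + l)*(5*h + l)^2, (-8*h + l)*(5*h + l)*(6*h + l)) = 5*h + l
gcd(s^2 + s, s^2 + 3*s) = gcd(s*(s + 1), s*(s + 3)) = s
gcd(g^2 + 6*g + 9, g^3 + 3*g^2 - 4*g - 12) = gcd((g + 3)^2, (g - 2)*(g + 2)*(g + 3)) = g + 3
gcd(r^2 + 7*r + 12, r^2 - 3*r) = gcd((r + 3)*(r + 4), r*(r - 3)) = 1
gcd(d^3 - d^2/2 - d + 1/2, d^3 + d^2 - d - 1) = d^2 - 1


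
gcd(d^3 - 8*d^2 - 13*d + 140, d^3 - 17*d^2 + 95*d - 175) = d^2 - 12*d + 35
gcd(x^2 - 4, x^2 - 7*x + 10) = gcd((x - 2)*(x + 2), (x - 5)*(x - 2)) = x - 2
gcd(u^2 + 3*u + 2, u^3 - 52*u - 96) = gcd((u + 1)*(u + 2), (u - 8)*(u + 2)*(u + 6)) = u + 2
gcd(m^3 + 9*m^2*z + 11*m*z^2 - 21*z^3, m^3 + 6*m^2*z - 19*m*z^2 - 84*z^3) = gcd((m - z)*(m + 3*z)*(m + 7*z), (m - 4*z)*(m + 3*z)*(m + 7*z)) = m^2 + 10*m*z + 21*z^2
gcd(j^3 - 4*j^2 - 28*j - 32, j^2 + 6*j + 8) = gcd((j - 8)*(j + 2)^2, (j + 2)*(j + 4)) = j + 2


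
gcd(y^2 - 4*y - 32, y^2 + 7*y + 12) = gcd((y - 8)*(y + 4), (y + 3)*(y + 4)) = y + 4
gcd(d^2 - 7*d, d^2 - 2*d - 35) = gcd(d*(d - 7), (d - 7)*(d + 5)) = d - 7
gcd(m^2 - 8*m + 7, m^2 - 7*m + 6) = m - 1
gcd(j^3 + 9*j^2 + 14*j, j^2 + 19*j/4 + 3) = 1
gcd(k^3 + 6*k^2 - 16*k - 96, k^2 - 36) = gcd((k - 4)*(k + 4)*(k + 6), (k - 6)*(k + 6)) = k + 6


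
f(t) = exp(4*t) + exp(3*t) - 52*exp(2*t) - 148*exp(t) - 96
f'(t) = 4*exp(4*t) + 3*exp(3*t) - 104*exp(2*t) - 148*exp(t)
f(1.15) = -951.09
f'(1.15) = -1012.29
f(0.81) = -654.56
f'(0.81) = -722.00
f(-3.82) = -99.27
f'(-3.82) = -3.30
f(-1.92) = -118.81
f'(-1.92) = -23.92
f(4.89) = 313875271.18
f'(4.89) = 1255048697.84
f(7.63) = 17983454682938.80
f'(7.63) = 71925530846234.80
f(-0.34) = -227.07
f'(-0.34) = -155.92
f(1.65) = -1400.22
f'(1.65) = -226.44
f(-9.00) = -96.02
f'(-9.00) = -0.02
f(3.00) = 146810.92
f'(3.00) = 630399.16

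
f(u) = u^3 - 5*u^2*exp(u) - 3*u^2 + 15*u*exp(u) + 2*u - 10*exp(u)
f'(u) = -5*u^2*exp(u) + 3*u^2 + 5*u*exp(u) - 6*u + 5*exp(u) + 2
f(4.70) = -5444.91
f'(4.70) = -8970.10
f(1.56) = 5.48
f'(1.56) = 2.95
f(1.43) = 4.77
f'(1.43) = 7.60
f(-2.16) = -35.97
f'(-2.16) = 25.60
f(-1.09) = -17.90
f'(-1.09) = 9.96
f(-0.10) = -10.68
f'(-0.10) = 6.66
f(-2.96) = -63.23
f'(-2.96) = 43.27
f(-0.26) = -11.72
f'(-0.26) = 6.36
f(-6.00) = -336.69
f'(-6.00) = 145.49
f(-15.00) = -4080.00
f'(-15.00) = 767.00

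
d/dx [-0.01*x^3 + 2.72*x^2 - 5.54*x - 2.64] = -0.03*x^2 + 5.44*x - 5.54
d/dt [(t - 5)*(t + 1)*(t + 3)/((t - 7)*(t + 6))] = (t^4 - 2*t^3 - 108*t^2 + 114*t + 699)/(t^4 - 2*t^3 - 83*t^2 + 84*t + 1764)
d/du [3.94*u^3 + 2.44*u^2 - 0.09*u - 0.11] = 11.82*u^2 + 4.88*u - 0.09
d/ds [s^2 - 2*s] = 2*s - 2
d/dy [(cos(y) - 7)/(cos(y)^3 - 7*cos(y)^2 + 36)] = (199*cos(y)/2 - 14*cos(2*y) + cos(3*y)/2 - 50)*sin(y)/(cos(y)^3 - 7*cos(y)^2 + 36)^2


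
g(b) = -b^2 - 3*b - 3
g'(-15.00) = 27.00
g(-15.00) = -183.00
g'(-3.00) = 3.00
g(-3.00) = -3.00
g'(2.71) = -8.42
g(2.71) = -18.47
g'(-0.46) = -2.08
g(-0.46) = -1.83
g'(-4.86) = 6.72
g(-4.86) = -12.04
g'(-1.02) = -0.96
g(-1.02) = -0.98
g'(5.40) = -13.80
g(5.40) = -48.36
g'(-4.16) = 5.32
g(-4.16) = -7.83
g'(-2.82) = 2.64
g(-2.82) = -2.49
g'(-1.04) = -0.92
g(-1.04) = -0.96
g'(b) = -2*b - 3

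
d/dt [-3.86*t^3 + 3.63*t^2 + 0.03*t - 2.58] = -11.58*t^2 + 7.26*t + 0.03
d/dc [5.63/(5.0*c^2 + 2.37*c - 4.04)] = (-56.3*c - 13.3431)/(5.0*c^2 + 2.37*c - 4.04)^2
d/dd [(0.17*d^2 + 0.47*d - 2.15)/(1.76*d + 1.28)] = (0.2992*d^2 + 0.4352*d + 4.3856)/(3.0976*d^2 + 4.5056*d + 1.6384)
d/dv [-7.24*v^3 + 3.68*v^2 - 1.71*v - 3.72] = -21.72*v^2 + 7.36*v - 1.71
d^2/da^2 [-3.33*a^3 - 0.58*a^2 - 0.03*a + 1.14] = -19.98*a - 1.16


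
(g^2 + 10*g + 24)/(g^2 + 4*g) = (g + 6)/g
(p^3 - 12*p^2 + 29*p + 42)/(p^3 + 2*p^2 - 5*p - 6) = (p^2 - 13*p + 42)/(p^2 + p - 6)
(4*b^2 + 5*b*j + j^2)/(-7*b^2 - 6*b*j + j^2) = (-4*b - j)/(7*b - j)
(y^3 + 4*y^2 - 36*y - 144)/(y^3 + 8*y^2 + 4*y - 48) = (y - 6)/(y - 2)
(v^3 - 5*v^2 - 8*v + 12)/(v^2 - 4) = (v^2 - 7*v + 6)/(v - 2)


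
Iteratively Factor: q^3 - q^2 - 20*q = (q)*(q^2 - q - 20) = q*(q + 4)*(q - 5)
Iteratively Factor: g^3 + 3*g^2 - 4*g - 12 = (g + 2)*(g^2 + g - 6) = (g - 2)*(g + 2)*(g + 3)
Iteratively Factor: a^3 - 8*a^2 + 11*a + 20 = (a + 1)*(a^2 - 9*a + 20) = (a - 5)*(a + 1)*(a - 4)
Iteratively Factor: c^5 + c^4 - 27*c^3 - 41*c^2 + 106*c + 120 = (c - 2)*(c^4 + 3*c^3 - 21*c^2 - 83*c - 60) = (c - 5)*(c - 2)*(c^3 + 8*c^2 + 19*c + 12) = (c - 5)*(c - 2)*(c + 4)*(c^2 + 4*c + 3) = (c - 5)*(c - 2)*(c + 3)*(c + 4)*(c + 1)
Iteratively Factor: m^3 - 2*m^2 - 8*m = (m)*(m^2 - 2*m - 8) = m*(m + 2)*(m - 4)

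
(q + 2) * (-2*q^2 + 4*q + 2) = -2*q^3 + 10*q + 4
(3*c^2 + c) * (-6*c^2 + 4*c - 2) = -18*c^4 + 6*c^3 - 2*c^2 - 2*c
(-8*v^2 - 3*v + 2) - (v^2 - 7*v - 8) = -9*v^2 + 4*v + 10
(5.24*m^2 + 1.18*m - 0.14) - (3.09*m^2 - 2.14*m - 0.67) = 2.15*m^2 + 3.32*m + 0.53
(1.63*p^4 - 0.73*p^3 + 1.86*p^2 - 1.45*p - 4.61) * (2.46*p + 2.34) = 4.0098*p^5 + 2.0184*p^4 + 2.8674*p^3 + 0.785400000000001*p^2 - 14.7336*p - 10.7874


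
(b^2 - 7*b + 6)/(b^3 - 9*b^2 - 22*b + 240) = (b - 1)/(b^2 - 3*b - 40)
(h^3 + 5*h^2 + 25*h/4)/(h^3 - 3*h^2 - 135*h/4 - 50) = h/(h - 8)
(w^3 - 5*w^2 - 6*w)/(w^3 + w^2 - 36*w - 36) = w/(w + 6)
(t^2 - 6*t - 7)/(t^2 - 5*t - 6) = (t - 7)/(t - 6)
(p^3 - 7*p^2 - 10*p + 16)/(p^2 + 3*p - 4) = (p^2 - 6*p - 16)/(p + 4)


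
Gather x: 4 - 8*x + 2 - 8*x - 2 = 4 - 16*x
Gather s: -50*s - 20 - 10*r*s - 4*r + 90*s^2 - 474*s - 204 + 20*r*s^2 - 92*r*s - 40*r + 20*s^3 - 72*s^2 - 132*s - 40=-44*r + 20*s^3 + s^2*(20*r + 18) + s*(-102*r - 656) - 264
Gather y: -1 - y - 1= -y - 2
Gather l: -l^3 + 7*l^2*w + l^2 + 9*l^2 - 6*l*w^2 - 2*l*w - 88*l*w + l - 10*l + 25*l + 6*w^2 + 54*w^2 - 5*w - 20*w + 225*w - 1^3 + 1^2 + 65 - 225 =-l^3 + l^2*(7*w + 10) + l*(-6*w^2 - 90*w + 16) + 60*w^2 + 200*w - 160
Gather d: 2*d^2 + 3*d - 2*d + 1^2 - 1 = 2*d^2 + d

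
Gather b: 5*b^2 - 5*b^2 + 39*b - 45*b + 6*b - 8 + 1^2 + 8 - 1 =0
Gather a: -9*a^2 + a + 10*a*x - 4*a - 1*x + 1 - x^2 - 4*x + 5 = -9*a^2 + a*(10*x - 3) - x^2 - 5*x + 6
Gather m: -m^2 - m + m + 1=1 - m^2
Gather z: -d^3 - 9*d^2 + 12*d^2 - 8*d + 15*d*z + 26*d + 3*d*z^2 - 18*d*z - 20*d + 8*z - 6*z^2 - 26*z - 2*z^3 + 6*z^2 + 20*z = -d^3 + 3*d^2 + 3*d*z^2 - 2*d - 2*z^3 + z*(2 - 3*d)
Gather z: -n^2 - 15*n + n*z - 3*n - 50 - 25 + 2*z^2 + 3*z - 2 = -n^2 - 18*n + 2*z^2 + z*(n + 3) - 77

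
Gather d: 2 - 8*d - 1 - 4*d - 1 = -12*d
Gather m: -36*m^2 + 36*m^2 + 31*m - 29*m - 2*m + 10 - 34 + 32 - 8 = 0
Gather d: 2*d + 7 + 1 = 2*d + 8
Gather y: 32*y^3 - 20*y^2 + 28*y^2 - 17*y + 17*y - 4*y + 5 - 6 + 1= 32*y^3 + 8*y^2 - 4*y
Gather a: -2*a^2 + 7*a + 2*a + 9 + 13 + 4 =-2*a^2 + 9*a + 26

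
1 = 1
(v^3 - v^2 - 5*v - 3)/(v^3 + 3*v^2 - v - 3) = (v^2 - 2*v - 3)/(v^2 + 2*v - 3)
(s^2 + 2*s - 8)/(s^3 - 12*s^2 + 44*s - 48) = (s + 4)/(s^2 - 10*s + 24)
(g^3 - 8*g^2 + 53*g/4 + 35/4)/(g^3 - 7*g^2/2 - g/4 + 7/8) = 2*(g - 5)/(2*g - 1)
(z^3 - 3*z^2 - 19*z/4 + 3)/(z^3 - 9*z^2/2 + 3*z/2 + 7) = (4*z^3 - 12*z^2 - 19*z + 12)/(2*(2*z^3 - 9*z^2 + 3*z + 14))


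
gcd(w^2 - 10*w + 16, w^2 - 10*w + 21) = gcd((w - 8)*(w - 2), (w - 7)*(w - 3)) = 1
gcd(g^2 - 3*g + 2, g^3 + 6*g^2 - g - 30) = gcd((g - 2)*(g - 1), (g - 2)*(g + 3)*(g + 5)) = g - 2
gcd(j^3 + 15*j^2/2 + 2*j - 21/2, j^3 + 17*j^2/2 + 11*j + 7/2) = j + 7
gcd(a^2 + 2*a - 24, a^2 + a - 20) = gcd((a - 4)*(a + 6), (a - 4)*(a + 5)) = a - 4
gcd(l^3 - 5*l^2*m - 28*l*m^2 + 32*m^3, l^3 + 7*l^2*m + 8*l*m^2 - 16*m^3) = l^2 + 3*l*m - 4*m^2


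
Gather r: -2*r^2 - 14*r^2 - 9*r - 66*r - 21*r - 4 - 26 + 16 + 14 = -16*r^2 - 96*r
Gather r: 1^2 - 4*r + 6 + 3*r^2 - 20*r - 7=3*r^2 - 24*r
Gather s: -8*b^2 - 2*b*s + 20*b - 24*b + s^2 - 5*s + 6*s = -8*b^2 - 4*b + s^2 + s*(1 - 2*b)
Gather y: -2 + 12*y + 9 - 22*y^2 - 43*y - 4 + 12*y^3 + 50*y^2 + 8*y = 12*y^3 + 28*y^2 - 23*y + 3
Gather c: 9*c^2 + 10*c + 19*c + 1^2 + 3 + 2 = 9*c^2 + 29*c + 6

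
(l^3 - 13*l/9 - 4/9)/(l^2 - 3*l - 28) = (-9*l^3 + 13*l + 4)/(9*(-l^2 + 3*l + 28))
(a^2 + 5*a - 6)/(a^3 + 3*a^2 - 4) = (a + 6)/(a^2 + 4*a + 4)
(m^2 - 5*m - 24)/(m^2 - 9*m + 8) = (m + 3)/(m - 1)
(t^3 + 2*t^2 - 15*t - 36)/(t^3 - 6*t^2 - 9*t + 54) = (t^2 - t - 12)/(t^2 - 9*t + 18)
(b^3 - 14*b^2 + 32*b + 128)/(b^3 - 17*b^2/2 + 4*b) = 2*(b^2 - 6*b - 16)/(b*(2*b - 1))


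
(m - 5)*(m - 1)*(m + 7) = m^3 + m^2 - 37*m + 35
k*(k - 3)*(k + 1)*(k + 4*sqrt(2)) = k^4 - 2*k^3 + 4*sqrt(2)*k^3 - 8*sqrt(2)*k^2 - 3*k^2 - 12*sqrt(2)*k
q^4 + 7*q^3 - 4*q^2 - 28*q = q*(q - 2)*(q + 2)*(q + 7)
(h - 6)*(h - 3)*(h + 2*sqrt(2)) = h^3 - 9*h^2 + 2*sqrt(2)*h^2 - 18*sqrt(2)*h + 18*h + 36*sqrt(2)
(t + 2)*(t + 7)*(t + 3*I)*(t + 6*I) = t^4 + 9*t^3 + 9*I*t^3 - 4*t^2 + 81*I*t^2 - 162*t + 126*I*t - 252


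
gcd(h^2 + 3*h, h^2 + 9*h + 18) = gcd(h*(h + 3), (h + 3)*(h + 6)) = h + 3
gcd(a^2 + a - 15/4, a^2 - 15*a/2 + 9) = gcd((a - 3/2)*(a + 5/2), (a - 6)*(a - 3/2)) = a - 3/2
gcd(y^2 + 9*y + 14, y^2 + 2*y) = y + 2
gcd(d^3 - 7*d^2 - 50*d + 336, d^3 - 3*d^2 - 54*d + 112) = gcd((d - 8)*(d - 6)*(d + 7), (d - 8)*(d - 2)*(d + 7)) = d^2 - d - 56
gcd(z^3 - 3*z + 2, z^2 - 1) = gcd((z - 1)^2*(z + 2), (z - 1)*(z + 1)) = z - 1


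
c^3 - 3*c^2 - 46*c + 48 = (c - 8)*(c - 1)*(c + 6)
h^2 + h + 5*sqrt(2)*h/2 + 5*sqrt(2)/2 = (h + 1)*(h + 5*sqrt(2)/2)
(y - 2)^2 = y^2 - 4*y + 4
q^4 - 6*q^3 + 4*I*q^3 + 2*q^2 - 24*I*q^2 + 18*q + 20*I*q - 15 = (q - 5)*(q - 1)*(q + I)*(q + 3*I)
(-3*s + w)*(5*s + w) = -15*s^2 + 2*s*w + w^2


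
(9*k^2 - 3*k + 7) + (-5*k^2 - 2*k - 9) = 4*k^2 - 5*k - 2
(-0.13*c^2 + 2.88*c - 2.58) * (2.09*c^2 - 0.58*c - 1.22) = -0.2717*c^4 + 6.0946*c^3 - 6.904*c^2 - 2.0172*c + 3.1476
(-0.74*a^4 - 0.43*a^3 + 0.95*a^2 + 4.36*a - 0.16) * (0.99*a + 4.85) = -0.7326*a^5 - 4.0147*a^4 - 1.145*a^3 + 8.9239*a^2 + 20.9876*a - 0.776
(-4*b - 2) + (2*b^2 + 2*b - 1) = 2*b^2 - 2*b - 3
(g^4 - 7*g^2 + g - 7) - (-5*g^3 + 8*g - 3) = g^4 + 5*g^3 - 7*g^2 - 7*g - 4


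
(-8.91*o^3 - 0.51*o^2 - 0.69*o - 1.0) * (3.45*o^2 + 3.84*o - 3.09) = -30.7395*o^5 - 35.9739*o^4 + 23.193*o^3 - 4.5237*o^2 - 1.7079*o + 3.09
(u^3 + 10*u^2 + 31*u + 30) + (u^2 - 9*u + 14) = u^3 + 11*u^2 + 22*u + 44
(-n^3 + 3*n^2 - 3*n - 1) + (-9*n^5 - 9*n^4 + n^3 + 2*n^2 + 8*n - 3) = -9*n^5 - 9*n^4 + 5*n^2 + 5*n - 4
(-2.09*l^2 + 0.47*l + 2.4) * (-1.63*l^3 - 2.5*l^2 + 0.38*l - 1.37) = 3.4067*l^5 + 4.4589*l^4 - 5.8812*l^3 - 2.9581*l^2 + 0.2681*l - 3.288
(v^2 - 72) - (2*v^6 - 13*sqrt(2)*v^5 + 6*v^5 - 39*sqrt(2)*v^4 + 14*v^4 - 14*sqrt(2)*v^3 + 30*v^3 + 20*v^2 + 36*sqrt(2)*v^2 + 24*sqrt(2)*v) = -2*v^6 - 6*v^5 + 13*sqrt(2)*v^5 - 14*v^4 + 39*sqrt(2)*v^4 - 30*v^3 + 14*sqrt(2)*v^3 - 36*sqrt(2)*v^2 - 19*v^2 - 24*sqrt(2)*v - 72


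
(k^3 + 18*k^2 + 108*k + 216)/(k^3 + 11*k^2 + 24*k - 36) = (k + 6)/(k - 1)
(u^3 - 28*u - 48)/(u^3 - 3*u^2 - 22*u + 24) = (u + 2)/(u - 1)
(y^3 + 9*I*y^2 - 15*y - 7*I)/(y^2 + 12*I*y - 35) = (y^2 + 2*I*y - 1)/(y + 5*I)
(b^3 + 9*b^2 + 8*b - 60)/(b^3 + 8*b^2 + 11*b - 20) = (b^2 + 4*b - 12)/(b^2 + 3*b - 4)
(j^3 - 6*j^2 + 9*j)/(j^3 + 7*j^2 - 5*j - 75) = j*(j - 3)/(j^2 + 10*j + 25)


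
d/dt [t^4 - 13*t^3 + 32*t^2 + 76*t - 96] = 4*t^3 - 39*t^2 + 64*t + 76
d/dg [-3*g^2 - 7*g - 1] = -6*g - 7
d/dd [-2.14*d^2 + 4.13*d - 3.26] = 4.13 - 4.28*d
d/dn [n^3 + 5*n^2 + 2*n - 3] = 3*n^2 + 10*n + 2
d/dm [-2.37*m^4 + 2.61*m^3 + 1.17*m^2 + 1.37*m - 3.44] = -9.48*m^3 + 7.83*m^2 + 2.34*m + 1.37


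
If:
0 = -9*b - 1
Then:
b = -1/9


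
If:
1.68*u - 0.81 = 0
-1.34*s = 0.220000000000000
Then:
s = -0.16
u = 0.48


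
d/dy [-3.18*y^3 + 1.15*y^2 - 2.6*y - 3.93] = -9.54*y^2 + 2.3*y - 2.6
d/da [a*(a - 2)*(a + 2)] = 3*a^2 - 4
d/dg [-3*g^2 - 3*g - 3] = -6*g - 3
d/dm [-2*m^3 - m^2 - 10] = 2*m*(-3*m - 1)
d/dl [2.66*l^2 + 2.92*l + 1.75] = 5.32*l + 2.92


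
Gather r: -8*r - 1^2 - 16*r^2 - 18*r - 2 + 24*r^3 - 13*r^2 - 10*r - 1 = 24*r^3 - 29*r^2 - 36*r - 4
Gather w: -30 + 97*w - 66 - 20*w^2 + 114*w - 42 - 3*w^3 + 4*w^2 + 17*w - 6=-3*w^3 - 16*w^2 + 228*w - 144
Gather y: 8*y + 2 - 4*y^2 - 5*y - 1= -4*y^2 + 3*y + 1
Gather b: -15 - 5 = -20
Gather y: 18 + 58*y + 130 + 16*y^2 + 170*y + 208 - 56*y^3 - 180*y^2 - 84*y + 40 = -56*y^3 - 164*y^2 + 144*y + 396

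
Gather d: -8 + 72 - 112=-48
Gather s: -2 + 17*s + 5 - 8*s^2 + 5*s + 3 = -8*s^2 + 22*s + 6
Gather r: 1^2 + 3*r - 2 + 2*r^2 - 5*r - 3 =2*r^2 - 2*r - 4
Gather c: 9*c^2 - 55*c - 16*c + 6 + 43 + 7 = 9*c^2 - 71*c + 56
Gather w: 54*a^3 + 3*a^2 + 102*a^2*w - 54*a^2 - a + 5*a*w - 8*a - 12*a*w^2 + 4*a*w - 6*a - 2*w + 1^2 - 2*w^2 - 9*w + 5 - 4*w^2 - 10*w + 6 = 54*a^3 - 51*a^2 - 15*a + w^2*(-12*a - 6) + w*(102*a^2 + 9*a - 21) + 12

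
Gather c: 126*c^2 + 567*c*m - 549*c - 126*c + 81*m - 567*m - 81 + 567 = 126*c^2 + c*(567*m - 675) - 486*m + 486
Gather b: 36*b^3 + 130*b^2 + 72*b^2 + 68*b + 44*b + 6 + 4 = 36*b^3 + 202*b^2 + 112*b + 10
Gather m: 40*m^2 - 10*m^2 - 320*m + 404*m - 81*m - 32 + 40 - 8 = 30*m^2 + 3*m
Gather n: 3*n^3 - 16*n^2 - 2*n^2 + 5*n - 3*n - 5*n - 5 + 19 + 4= 3*n^3 - 18*n^2 - 3*n + 18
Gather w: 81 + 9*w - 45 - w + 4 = 8*w + 40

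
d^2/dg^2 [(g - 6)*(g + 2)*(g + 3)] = 6*g - 2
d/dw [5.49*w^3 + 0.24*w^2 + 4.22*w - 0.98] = 16.47*w^2 + 0.48*w + 4.22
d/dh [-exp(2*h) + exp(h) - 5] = (1 - 2*exp(h))*exp(h)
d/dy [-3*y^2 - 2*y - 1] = -6*y - 2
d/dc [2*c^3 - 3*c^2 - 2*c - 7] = 6*c^2 - 6*c - 2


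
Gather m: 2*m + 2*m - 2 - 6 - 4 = 4*m - 12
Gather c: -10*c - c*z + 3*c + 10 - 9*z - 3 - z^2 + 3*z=c*(-z - 7) - z^2 - 6*z + 7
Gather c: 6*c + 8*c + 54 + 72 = 14*c + 126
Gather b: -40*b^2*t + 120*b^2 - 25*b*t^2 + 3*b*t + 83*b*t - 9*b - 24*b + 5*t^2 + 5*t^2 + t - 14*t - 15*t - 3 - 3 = b^2*(120 - 40*t) + b*(-25*t^2 + 86*t - 33) + 10*t^2 - 28*t - 6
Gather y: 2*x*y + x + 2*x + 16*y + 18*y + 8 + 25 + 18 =3*x + y*(2*x + 34) + 51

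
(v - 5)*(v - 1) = v^2 - 6*v + 5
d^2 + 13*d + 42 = (d + 6)*(d + 7)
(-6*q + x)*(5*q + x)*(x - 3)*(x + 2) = -30*q^2*x^2 + 30*q^2*x + 180*q^2 - q*x^3 + q*x^2 + 6*q*x + x^4 - x^3 - 6*x^2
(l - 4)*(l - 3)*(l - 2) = l^3 - 9*l^2 + 26*l - 24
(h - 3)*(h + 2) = h^2 - h - 6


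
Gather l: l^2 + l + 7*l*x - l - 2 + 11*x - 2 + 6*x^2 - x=l^2 + 7*l*x + 6*x^2 + 10*x - 4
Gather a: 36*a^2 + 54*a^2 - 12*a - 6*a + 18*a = 90*a^2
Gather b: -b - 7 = -b - 7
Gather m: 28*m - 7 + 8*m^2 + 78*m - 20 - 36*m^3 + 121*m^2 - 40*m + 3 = -36*m^3 + 129*m^2 + 66*m - 24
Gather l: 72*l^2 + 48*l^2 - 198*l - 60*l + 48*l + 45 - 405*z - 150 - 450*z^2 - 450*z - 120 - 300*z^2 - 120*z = 120*l^2 - 210*l - 750*z^2 - 975*z - 225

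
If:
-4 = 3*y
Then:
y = -4/3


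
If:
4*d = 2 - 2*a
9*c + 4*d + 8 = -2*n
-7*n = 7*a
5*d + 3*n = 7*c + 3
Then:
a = 131/155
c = -114/155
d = 12/155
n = -131/155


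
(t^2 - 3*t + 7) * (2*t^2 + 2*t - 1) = 2*t^4 - 4*t^3 + 7*t^2 + 17*t - 7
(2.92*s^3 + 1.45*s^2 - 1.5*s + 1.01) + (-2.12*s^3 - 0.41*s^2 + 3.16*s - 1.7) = 0.8*s^3 + 1.04*s^2 + 1.66*s - 0.69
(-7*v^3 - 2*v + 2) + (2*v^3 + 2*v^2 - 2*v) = -5*v^3 + 2*v^2 - 4*v + 2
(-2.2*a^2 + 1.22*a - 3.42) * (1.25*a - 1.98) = -2.75*a^3 + 5.881*a^2 - 6.6906*a + 6.7716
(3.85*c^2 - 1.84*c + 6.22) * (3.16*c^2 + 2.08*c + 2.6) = 12.166*c^4 + 2.1936*c^3 + 25.838*c^2 + 8.1536*c + 16.172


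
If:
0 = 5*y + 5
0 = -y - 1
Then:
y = -1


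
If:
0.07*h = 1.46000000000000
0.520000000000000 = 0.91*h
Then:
No Solution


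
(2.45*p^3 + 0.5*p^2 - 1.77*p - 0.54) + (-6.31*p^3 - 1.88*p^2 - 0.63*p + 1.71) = -3.86*p^3 - 1.38*p^2 - 2.4*p + 1.17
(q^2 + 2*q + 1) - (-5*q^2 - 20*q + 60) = 6*q^2 + 22*q - 59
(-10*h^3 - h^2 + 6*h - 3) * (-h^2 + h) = 10*h^5 - 9*h^4 - 7*h^3 + 9*h^2 - 3*h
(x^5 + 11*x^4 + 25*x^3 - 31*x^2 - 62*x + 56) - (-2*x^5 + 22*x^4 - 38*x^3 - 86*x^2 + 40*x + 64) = 3*x^5 - 11*x^4 + 63*x^3 + 55*x^2 - 102*x - 8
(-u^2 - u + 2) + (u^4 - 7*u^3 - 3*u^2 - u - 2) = u^4 - 7*u^3 - 4*u^2 - 2*u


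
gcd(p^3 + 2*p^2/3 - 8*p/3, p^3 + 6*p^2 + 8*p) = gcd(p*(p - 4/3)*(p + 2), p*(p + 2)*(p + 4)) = p^2 + 2*p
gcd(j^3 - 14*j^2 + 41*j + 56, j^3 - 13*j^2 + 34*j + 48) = j^2 - 7*j - 8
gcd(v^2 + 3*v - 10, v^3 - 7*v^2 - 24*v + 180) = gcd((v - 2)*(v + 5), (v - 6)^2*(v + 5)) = v + 5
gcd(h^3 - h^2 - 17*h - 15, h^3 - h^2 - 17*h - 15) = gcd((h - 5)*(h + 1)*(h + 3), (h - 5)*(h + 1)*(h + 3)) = h^3 - h^2 - 17*h - 15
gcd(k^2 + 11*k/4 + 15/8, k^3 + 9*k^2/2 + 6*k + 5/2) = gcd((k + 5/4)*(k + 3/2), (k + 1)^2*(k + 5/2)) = 1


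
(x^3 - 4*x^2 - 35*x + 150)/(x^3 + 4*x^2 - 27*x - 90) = (x - 5)/(x + 3)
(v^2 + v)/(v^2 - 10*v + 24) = v*(v + 1)/(v^2 - 10*v + 24)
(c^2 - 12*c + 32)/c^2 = 1 - 12/c + 32/c^2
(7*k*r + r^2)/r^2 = (7*k + r)/r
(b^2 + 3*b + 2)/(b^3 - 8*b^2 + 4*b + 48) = (b + 1)/(b^2 - 10*b + 24)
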